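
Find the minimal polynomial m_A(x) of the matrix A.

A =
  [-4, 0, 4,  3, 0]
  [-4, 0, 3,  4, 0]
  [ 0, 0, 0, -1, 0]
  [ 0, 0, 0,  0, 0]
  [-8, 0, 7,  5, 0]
x^4 + 4*x^3

The characteristic polynomial is χ_A(x) = x^4*(x + 4), so the eigenvalues are known. The minimal polynomial is
  m_A(x) = Π_λ (x − λ)^{k_λ}
where k_λ is the size of the *largest* Jordan block for λ (equivalently, the smallest k with (A − λI)^k v = 0 for every generalised eigenvector v of λ).

  λ = -4: largest Jordan block has size 1, contributing (x + 4)
  λ = 0: largest Jordan block has size 3, contributing (x − 0)^3

So m_A(x) = x^3*(x + 4) = x^4 + 4*x^3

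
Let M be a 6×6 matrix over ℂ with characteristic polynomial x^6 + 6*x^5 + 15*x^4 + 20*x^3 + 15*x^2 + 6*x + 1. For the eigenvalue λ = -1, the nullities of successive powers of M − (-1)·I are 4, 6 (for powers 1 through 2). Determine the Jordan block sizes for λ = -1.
Block sizes for λ = -1: [2, 2, 1, 1]

From the dimensions of kernels of powers, the number of Jordan blocks of size at least j is d_j − d_{j−1} where d_j = dim ker(N^j) (with d_0 = 0). Computing the differences gives [4, 2].
The number of blocks of size exactly k is (#blocks of size ≥ k) − (#blocks of size ≥ k + 1), so the partition is: 2 block(s) of size 1, 2 block(s) of size 2.
In nonincreasing order the block sizes are [2, 2, 1, 1].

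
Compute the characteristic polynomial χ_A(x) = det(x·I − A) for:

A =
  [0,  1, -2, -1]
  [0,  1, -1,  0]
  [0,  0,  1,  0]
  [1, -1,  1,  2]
x^4 - 4*x^3 + 6*x^2 - 4*x + 1

Expanding det(x·I − A) (e.g. by cofactor expansion or by noting that A is similar to its Jordan form J, which has the same characteristic polynomial as A) gives
  χ_A(x) = x^4 - 4*x^3 + 6*x^2 - 4*x + 1
which factors as (x - 1)^4. The eigenvalues (with algebraic multiplicities) are λ = 1 with multiplicity 4.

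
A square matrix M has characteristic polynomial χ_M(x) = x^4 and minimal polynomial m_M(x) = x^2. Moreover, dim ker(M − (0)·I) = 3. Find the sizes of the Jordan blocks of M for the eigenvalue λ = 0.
Block sizes for λ = 0: [2, 1, 1]

Step 1 — from the characteristic polynomial, algebraic multiplicity of λ = 0 is 4. From dim ker(M − (0)·I) = 3, there are exactly 3 Jordan blocks for λ = 0.
Step 2 — from the minimal polynomial, the factor (x − 0)^2 tells us the largest block for λ = 0 has size 2.
Step 3 — with total size 4, 3 blocks, and largest block 2, the block sizes (in nonincreasing order) are [2, 1, 1].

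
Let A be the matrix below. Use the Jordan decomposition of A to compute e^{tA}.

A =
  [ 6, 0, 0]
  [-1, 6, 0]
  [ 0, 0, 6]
e^{tA} =
  [exp(6*t), 0, 0]
  [-t*exp(6*t), exp(6*t), 0]
  [0, 0, exp(6*t)]

Strategy: write A = P · J · P⁻¹ where J is a Jordan canonical form, so e^{tA} = P · e^{tJ} · P⁻¹, and e^{tJ} can be computed block-by-block.

A has Jordan form
J =
  [6, 1, 0]
  [0, 6, 0]
  [0, 0, 6]
(up to reordering of blocks).

Per-block formulas:
  For a 2×2 Jordan block J_2(6): exp(t · J_2(6)) = e^(6t)·(I + t·N), where N is the 2×2 nilpotent shift.
  For a 1×1 block at λ = 6: exp(t · [6]) = [e^(6t)].

After assembling e^{tJ} and conjugating by P, we get:

e^{tA} =
  [exp(6*t), 0, 0]
  [-t*exp(6*t), exp(6*t), 0]
  [0, 0, exp(6*t)]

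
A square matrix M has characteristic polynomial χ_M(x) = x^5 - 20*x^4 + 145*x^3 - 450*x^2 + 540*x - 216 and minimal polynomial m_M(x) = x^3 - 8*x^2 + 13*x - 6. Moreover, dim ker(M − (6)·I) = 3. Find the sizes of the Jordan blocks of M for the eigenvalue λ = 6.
Block sizes for λ = 6: [1, 1, 1]

Step 1 — from the characteristic polynomial, algebraic multiplicity of λ = 6 is 3. From dim ker(M − (6)·I) = 3, there are exactly 3 Jordan blocks for λ = 6.
Step 2 — from the minimal polynomial, the factor (x − 6) tells us the largest block for λ = 6 has size 1.
Step 3 — with total size 3, 3 blocks, and largest block 1, the block sizes (in nonincreasing order) are [1, 1, 1].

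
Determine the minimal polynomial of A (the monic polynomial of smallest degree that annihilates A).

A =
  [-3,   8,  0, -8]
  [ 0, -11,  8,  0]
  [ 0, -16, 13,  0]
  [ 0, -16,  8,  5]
x^2 - 2*x - 15

The characteristic polynomial is χ_A(x) = (x - 5)^2*(x + 3)^2, so the eigenvalues are known. The minimal polynomial is
  m_A(x) = Π_λ (x − λ)^{k_λ}
where k_λ is the size of the *largest* Jordan block for λ (equivalently, the smallest k with (A − λI)^k v = 0 for every generalised eigenvector v of λ).

  λ = -3: largest Jordan block has size 1, contributing (x + 3)
  λ = 5: largest Jordan block has size 1, contributing (x − 5)

So m_A(x) = (x - 5)*(x + 3) = x^2 - 2*x - 15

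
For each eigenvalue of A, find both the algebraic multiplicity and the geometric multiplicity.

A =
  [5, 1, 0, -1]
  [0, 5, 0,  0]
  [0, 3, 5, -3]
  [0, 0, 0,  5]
λ = 5: alg = 4, geom = 3

Step 1 — factor the characteristic polynomial to read off the algebraic multiplicities:
  χ_A(x) = (x - 5)^4

Step 2 — compute geometric multiplicities via the rank-nullity identity g(λ) = n − rank(A − λI):
  rank(A − (5)·I) = 1, so dim ker(A − (5)·I) = n − 1 = 3

Summary:
  λ = 5: algebraic multiplicity = 4, geometric multiplicity = 3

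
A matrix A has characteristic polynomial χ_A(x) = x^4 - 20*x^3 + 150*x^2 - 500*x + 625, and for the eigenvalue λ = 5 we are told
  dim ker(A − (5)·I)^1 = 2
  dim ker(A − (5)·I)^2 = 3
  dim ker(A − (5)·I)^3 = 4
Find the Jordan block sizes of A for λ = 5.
Block sizes for λ = 5: [3, 1]

From the dimensions of kernels of powers, the number of Jordan blocks of size at least j is d_j − d_{j−1} where d_j = dim ker(N^j) (with d_0 = 0). Computing the differences gives [2, 1, 1].
The number of blocks of size exactly k is (#blocks of size ≥ k) − (#blocks of size ≥ k + 1), so the partition is: 1 block(s) of size 1, 1 block(s) of size 3.
In nonincreasing order the block sizes are [3, 1].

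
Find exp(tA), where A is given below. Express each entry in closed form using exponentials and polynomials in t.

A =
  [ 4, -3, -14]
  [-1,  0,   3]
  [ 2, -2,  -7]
e^{tA} =
  [5*t*exp(-t) + exp(-t), 5*t^2*exp(-t) - 3*t*exp(-t), 5*t^2*exp(-t)/2 - 14*t*exp(-t)]
  [-t*exp(-t), -t^2*exp(-t) + t*exp(-t) + exp(-t), -t^2*exp(-t)/2 + 3*t*exp(-t)]
  [2*t*exp(-t), 2*t^2*exp(-t) - 2*t*exp(-t), t^2*exp(-t) - 6*t*exp(-t) + exp(-t)]

Strategy: write A = P · J · P⁻¹ where J is a Jordan canonical form, so e^{tA} = P · e^{tJ} · P⁻¹, and e^{tJ} can be computed block-by-block.

A has Jordan form
J =
  [-1,  1,  0]
  [ 0, -1,  1]
  [ 0,  0, -1]
(up to reordering of blocks).

Per-block formulas:
  For a 3×3 Jordan block J_3(-1): exp(t · J_3(-1)) = e^(-1t)·(I + t·N + (t^2/2)·N^2), where N is the 3×3 nilpotent shift.

After assembling e^{tJ} and conjugating by P, we get:

e^{tA} =
  [5*t*exp(-t) + exp(-t), 5*t^2*exp(-t) - 3*t*exp(-t), 5*t^2*exp(-t)/2 - 14*t*exp(-t)]
  [-t*exp(-t), -t^2*exp(-t) + t*exp(-t) + exp(-t), -t^2*exp(-t)/2 + 3*t*exp(-t)]
  [2*t*exp(-t), 2*t^2*exp(-t) - 2*t*exp(-t), t^2*exp(-t) - 6*t*exp(-t) + exp(-t)]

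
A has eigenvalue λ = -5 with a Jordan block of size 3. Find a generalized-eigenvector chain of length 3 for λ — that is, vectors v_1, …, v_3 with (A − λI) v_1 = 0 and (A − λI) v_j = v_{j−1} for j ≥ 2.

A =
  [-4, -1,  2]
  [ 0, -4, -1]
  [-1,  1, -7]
A Jordan chain for λ = -5 of length 3:
v_1 = (-1, 1, 1)ᵀ
v_2 = (1, 0, -1)ᵀ
v_3 = (1, 0, 0)ᵀ

Let N = A − (-5)·I. We want v_3 with N^3 v_3 = 0 but N^2 v_3 ≠ 0; then v_{j-1} := N · v_j for j = 3, …, 2.

Pick v_3 = (1, 0, 0)ᵀ.
Then v_2 = N · v_3 = (1, 0, -1)ᵀ.
Then v_1 = N · v_2 = (-1, 1, 1)ᵀ.

Sanity check: (A − (-5)·I) v_1 = (0, 0, 0)ᵀ = 0. ✓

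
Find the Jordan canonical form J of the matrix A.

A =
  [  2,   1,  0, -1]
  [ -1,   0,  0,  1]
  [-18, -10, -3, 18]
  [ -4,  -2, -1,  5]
J_3(1) ⊕ J_1(1)

The characteristic polynomial is
  det(x·I − A) = x^4 - 4*x^3 + 6*x^2 - 4*x + 1 = (x - 1)^4

Eigenvalues and multiplicities (the geometric multiplicity of λ is n − rank(A − λI), which equals the number of Jordan blocks for λ):
  λ = 1: algebraic multiplicity = 4, geometric multiplicity = 2

Determining the block sizes for each eigenvalue:
  λ = 1: with am = 4 and gm = 2, the partition is not yet determined (e.g. several partitions of 4 into 2 parts exist). Let N = A − (1)·I. Computing rank(N^1) = 2, rank(N^2) = 1, rank(N^3) = 0; the number of blocks of size ≥ j is rank(N^{j−1}) − rank(N^j), giving [2, 1, 1]. So we have 1 block(s) of size 3, 1 block(s) of size 1 → block sizes [3, 1]

Assembling the blocks gives a Jordan form
J =
  [1, 1, 0, 0]
  [0, 1, 1, 0]
  [0, 0, 1, 0]
  [0, 0, 0, 1]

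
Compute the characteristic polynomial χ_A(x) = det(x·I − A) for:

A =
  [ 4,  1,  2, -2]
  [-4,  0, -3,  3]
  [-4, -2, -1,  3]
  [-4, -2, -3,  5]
x^4 - 8*x^3 + 24*x^2 - 32*x + 16

Expanding det(x·I − A) (e.g. by cofactor expansion or by noting that A is similar to its Jordan form J, which has the same characteristic polynomial as A) gives
  χ_A(x) = x^4 - 8*x^3 + 24*x^2 - 32*x + 16
which factors as (x - 2)^4. The eigenvalues (with algebraic multiplicities) are λ = 2 with multiplicity 4.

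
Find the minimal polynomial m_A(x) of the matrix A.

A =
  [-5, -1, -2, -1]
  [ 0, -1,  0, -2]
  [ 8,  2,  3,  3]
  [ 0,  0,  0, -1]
x^2 + 2*x + 1

The characteristic polynomial is χ_A(x) = (x + 1)^4, so the eigenvalues are known. The minimal polynomial is
  m_A(x) = Π_λ (x − λ)^{k_λ}
where k_λ is the size of the *largest* Jordan block for λ (equivalently, the smallest k with (A − λI)^k v = 0 for every generalised eigenvector v of λ).

  λ = -1: largest Jordan block has size 2, contributing (x + 1)^2

So m_A(x) = (x + 1)^2 = x^2 + 2*x + 1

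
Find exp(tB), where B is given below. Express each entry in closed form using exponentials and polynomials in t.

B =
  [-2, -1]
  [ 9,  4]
e^{tB} =
  [-3*t*exp(t) + exp(t), -t*exp(t)]
  [9*t*exp(t), 3*t*exp(t) + exp(t)]

Strategy: write B = P · J · P⁻¹ where J is a Jordan canonical form, so e^{tB} = P · e^{tJ} · P⁻¹, and e^{tJ} can be computed block-by-block.

B has Jordan form
J =
  [1, 1]
  [0, 1]
(up to reordering of blocks).

Per-block formulas:
  For a 2×2 Jordan block J_2(1): exp(t · J_2(1)) = e^(1t)·(I + t·N), where N is the 2×2 nilpotent shift.

After assembling e^{tJ} and conjugating by P, we get:

e^{tB} =
  [-3*t*exp(t) + exp(t), -t*exp(t)]
  [9*t*exp(t), 3*t*exp(t) + exp(t)]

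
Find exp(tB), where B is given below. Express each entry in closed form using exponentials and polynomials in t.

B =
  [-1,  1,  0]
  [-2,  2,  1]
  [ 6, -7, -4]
e^{tB} =
  [-t^2*exp(-t) + exp(-t), 3*t^2*exp(-t)/2 + t*exp(-t), t^2*exp(-t)/2]
  [-2*t*exp(-t), 3*t*exp(-t) + exp(-t), t*exp(-t)]
  [-2*t^2*exp(-t) + 6*t*exp(-t), 3*t^2*exp(-t) - 7*t*exp(-t), t^2*exp(-t) - 3*t*exp(-t) + exp(-t)]

Strategy: write B = P · J · P⁻¹ where J is a Jordan canonical form, so e^{tB} = P · e^{tJ} · P⁻¹, and e^{tJ} can be computed block-by-block.

B has Jordan form
J =
  [-1,  1,  0]
  [ 0, -1,  1]
  [ 0,  0, -1]
(up to reordering of blocks).

Per-block formulas:
  For a 3×3 Jordan block J_3(-1): exp(t · J_3(-1)) = e^(-1t)·(I + t·N + (t^2/2)·N^2), where N is the 3×3 nilpotent shift.

After assembling e^{tJ} and conjugating by P, we get:

e^{tB} =
  [-t^2*exp(-t) + exp(-t), 3*t^2*exp(-t)/2 + t*exp(-t), t^2*exp(-t)/2]
  [-2*t*exp(-t), 3*t*exp(-t) + exp(-t), t*exp(-t)]
  [-2*t^2*exp(-t) + 6*t*exp(-t), 3*t^2*exp(-t) - 7*t*exp(-t), t^2*exp(-t) - 3*t*exp(-t) + exp(-t)]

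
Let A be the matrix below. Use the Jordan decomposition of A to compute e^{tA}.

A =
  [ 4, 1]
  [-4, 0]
e^{tA} =
  [2*t*exp(2*t) + exp(2*t), t*exp(2*t)]
  [-4*t*exp(2*t), -2*t*exp(2*t) + exp(2*t)]

Strategy: write A = P · J · P⁻¹ where J is a Jordan canonical form, so e^{tA} = P · e^{tJ} · P⁻¹, and e^{tJ} can be computed block-by-block.

A has Jordan form
J =
  [2, 1]
  [0, 2]
(up to reordering of blocks).

Per-block formulas:
  For a 2×2 Jordan block J_2(2): exp(t · J_2(2)) = e^(2t)·(I + t·N), where N is the 2×2 nilpotent shift.

After assembling e^{tJ} and conjugating by P, we get:

e^{tA} =
  [2*t*exp(2*t) + exp(2*t), t*exp(2*t)]
  [-4*t*exp(2*t), -2*t*exp(2*t) + exp(2*t)]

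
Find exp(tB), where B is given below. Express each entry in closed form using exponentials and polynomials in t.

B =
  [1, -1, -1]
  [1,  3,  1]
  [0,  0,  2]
e^{tB} =
  [-t*exp(2*t) + exp(2*t), -t*exp(2*t), -t*exp(2*t)]
  [t*exp(2*t), t*exp(2*t) + exp(2*t), t*exp(2*t)]
  [0, 0, exp(2*t)]

Strategy: write B = P · J · P⁻¹ where J is a Jordan canonical form, so e^{tB} = P · e^{tJ} · P⁻¹, and e^{tJ} can be computed block-by-block.

B has Jordan form
J =
  [2, 1, 0]
  [0, 2, 0]
  [0, 0, 2]
(up to reordering of blocks).

Per-block formulas:
  For a 1×1 block at λ = 2: exp(t · [2]) = [e^(2t)].
  For a 2×2 Jordan block J_2(2): exp(t · J_2(2)) = e^(2t)·(I + t·N), where N is the 2×2 nilpotent shift.

After assembling e^{tJ} and conjugating by P, we get:

e^{tB} =
  [-t*exp(2*t) + exp(2*t), -t*exp(2*t), -t*exp(2*t)]
  [t*exp(2*t), t*exp(2*t) + exp(2*t), t*exp(2*t)]
  [0, 0, exp(2*t)]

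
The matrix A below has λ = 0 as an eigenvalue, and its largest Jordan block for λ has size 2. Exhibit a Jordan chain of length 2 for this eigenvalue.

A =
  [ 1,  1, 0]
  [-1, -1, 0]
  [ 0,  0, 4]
A Jordan chain for λ = 0 of length 2:
v_1 = (1, -1, 0)ᵀ
v_2 = (1, 0, 0)ᵀ

Let N = A − (0)·I. We want v_2 with N^2 v_2 = 0 but N^1 v_2 ≠ 0; then v_{j-1} := N · v_j for j = 2, …, 2.

Pick v_2 = (1, 0, 0)ᵀ.
Then v_1 = N · v_2 = (1, -1, 0)ᵀ.

Sanity check: (A − (0)·I) v_1 = (0, 0, 0)ᵀ = 0. ✓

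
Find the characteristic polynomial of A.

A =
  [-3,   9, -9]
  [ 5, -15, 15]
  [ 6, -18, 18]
x^3

Expanding det(x·I − A) (e.g. by cofactor expansion or by noting that A is similar to its Jordan form J, which has the same characteristic polynomial as A) gives
  χ_A(x) = x^3
which factors as x^3. The eigenvalues (with algebraic multiplicities) are λ = 0 with multiplicity 3.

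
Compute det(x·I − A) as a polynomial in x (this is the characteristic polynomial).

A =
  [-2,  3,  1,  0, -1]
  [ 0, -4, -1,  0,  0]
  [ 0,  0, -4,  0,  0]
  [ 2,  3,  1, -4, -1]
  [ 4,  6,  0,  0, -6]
x^5 + 20*x^4 + 160*x^3 + 640*x^2 + 1280*x + 1024

Expanding det(x·I − A) (e.g. by cofactor expansion or by noting that A is similar to its Jordan form J, which has the same characteristic polynomial as A) gives
  χ_A(x) = x^5 + 20*x^4 + 160*x^3 + 640*x^2 + 1280*x + 1024
which factors as (x + 4)^5. The eigenvalues (with algebraic multiplicities) are λ = -4 with multiplicity 5.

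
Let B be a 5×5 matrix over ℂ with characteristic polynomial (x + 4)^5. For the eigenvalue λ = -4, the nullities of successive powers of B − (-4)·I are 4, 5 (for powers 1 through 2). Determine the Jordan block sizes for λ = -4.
Block sizes for λ = -4: [2, 1, 1, 1]

From the dimensions of kernels of powers, the number of Jordan blocks of size at least j is d_j − d_{j−1} where d_j = dim ker(N^j) (with d_0 = 0). Computing the differences gives [4, 1].
The number of blocks of size exactly k is (#blocks of size ≥ k) − (#blocks of size ≥ k + 1), so the partition is: 3 block(s) of size 1, 1 block(s) of size 2.
In nonincreasing order the block sizes are [2, 1, 1, 1].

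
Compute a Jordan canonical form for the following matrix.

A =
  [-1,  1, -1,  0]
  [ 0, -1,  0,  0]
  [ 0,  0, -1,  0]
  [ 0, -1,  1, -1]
J_2(-1) ⊕ J_1(-1) ⊕ J_1(-1)

The characteristic polynomial is
  det(x·I − A) = x^4 + 4*x^3 + 6*x^2 + 4*x + 1 = (x + 1)^4

Eigenvalues and multiplicities (the geometric multiplicity of λ is n − rank(A − λI), which equals the number of Jordan blocks for λ):
  λ = -1: algebraic multiplicity = 4, geometric multiplicity = 3

Determining the block sizes for each eigenvalue:
  λ = -1: 3 blocks summing to 4 forces exactly one block of size 2 and the rest size 1 → block sizes [2, 1, 1]

Assembling the blocks gives a Jordan form
J =
  [-1,  1,  0,  0]
  [ 0, -1,  0,  0]
  [ 0,  0, -1,  0]
  [ 0,  0,  0, -1]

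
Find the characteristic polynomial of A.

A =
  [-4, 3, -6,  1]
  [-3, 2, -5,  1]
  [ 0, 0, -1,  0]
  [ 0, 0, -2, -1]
x^4 + 4*x^3 + 6*x^2 + 4*x + 1

Expanding det(x·I − A) (e.g. by cofactor expansion or by noting that A is similar to its Jordan form J, which has the same characteristic polynomial as A) gives
  χ_A(x) = x^4 + 4*x^3 + 6*x^2 + 4*x + 1
which factors as (x + 1)^4. The eigenvalues (with algebraic multiplicities) are λ = -1 with multiplicity 4.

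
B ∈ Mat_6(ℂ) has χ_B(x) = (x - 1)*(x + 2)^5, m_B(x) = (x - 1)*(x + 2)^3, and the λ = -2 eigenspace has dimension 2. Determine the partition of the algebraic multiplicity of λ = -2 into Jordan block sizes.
Block sizes for λ = -2: [3, 2]

Step 1 — from the characteristic polynomial, algebraic multiplicity of λ = -2 is 5. From dim ker(B − (-2)·I) = 2, there are exactly 2 Jordan blocks for λ = -2.
Step 2 — from the minimal polynomial, the factor (x + 2)^3 tells us the largest block for λ = -2 has size 3.
Step 3 — with total size 5, 2 blocks, and largest block 3, the block sizes (in nonincreasing order) are [3, 2].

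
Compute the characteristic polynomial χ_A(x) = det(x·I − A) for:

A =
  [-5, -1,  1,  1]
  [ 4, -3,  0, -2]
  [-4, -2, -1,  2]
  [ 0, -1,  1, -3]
x^4 + 12*x^3 + 54*x^2 + 108*x + 81

Expanding det(x·I − A) (e.g. by cofactor expansion or by noting that A is similar to its Jordan form J, which has the same characteristic polynomial as A) gives
  χ_A(x) = x^4 + 12*x^3 + 54*x^2 + 108*x + 81
which factors as (x + 3)^4. The eigenvalues (with algebraic multiplicities) are λ = -3 with multiplicity 4.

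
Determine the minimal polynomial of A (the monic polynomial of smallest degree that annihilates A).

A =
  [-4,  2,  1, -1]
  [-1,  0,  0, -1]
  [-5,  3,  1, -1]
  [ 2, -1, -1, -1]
x^2 + 2*x + 1

The characteristic polynomial is χ_A(x) = (x + 1)^4, so the eigenvalues are known. The minimal polynomial is
  m_A(x) = Π_λ (x − λ)^{k_λ}
where k_λ is the size of the *largest* Jordan block for λ (equivalently, the smallest k with (A − λI)^k v = 0 for every generalised eigenvector v of λ).

  λ = -1: largest Jordan block has size 2, contributing (x + 1)^2

So m_A(x) = (x + 1)^2 = x^2 + 2*x + 1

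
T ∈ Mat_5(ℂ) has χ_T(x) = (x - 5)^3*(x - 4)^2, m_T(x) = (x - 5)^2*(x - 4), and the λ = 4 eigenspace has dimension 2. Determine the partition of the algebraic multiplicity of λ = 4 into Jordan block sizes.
Block sizes for λ = 4: [1, 1]

Step 1 — from the characteristic polynomial, algebraic multiplicity of λ = 4 is 2. From dim ker(T − (4)·I) = 2, there are exactly 2 Jordan blocks for λ = 4.
Step 2 — from the minimal polynomial, the factor (x − 4) tells us the largest block for λ = 4 has size 1.
Step 3 — with total size 2, 2 blocks, and largest block 1, the block sizes (in nonincreasing order) are [1, 1].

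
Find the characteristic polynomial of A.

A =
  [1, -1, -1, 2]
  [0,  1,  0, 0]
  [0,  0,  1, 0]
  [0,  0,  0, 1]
x^4 - 4*x^3 + 6*x^2 - 4*x + 1

Expanding det(x·I − A) (e.g. by cofactor expansion or by noting that A is similar to its Jordan form J, which has the same characteristic polynomial as A) gives
  χ_A(x) = x^4 - 4*x^3 + 6*x^2 - 4*x + 1
which factors as (x - 1)^4. The eigenvalues (with algebraic multiplicities) are λ = 1 with multiplicity 4.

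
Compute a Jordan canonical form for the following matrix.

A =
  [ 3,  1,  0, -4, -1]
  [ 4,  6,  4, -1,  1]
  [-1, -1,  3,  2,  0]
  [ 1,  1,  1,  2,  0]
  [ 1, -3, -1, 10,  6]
J_3(4) ⊕ J_2(4)

The characteristic polynomial is
  det(x·I − A) = x^5 - 20*x^4 + 160*x^3 - 640*x^2 + 1280*x - 1024 = (x - 4)^5

Eigenvalues and multiplicities (the geometric multiplicity of λ is n − rank(A − λI), which equals the number of Jordan blocks for λ):
  λ = 4: algebraic multiplicity = 5, geometric multiplicity = 2

Determining the block sizes for each eigenvalue:
  λ = 4: with am = 5 and gm = 2, the partition is not yet determined (e.g. several partitions of 5 into 2 parts exist). Let N = A − (4)·I. Computing rank(N^1) = 3, rank(N^2) = 1, rank(N^3) = 0; the number of blocks of size ≥ j is rank(N^{j−1}) − rank(N^j), giving [2, 2, 1]. So we have 1 block(s) of size 3, 1 block(s) of size 2 → block sizes [3, 2]

Assembling the blocks gives a Jordan form
J =
  [4, 1, 0, 0, 0]
  [0, 4, 1, 0, 0]
  [0, 0, 4, 0, 0]
  [0, 0, 0, 4, 1]
  [0, 0, 0, 0, 4]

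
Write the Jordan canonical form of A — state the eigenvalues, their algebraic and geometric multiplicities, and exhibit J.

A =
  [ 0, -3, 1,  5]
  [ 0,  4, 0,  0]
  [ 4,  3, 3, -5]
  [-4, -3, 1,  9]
J_2(4) ⊕ J_1(4) ⊕ J_1(4)

The characteristic polynomial is
  det(x·I − A) = x^4 - 16*x^3 + 96*x^2 - 256*x + 256 = (x - 4)^4

Eigenvalues and multiplicities (the geometric multiplicity of λ is n − rank(A − λI), which equals the number of Jordan blocks for λ):
  λ = 4: algebraic multiplicity = 4, geometric multiplicity = 3

Determining the block sizes for each eigenvalue:
  λ = 4: 3 blocks summing to 4 forces exactly one block of size 2 and the rest size 1 → block sizes [2, 1, 1]

Assembling the blocks gives a Jordan form
J =
  [4, 1, 0, 0]
  [0, 4, 0, 0]
  [0, 0, 4, 0]
  [0, 0, 0, 4]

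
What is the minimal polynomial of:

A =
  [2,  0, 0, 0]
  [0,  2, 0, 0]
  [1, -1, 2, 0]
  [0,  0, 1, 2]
x^3 - 6*x^2 + 12*x - 8

The characteristic polynomial is χ_A(x) = (x - 2)^4, so the eigenvalues are known. The minimal polynomial is
  m_A(x) = Π_λ (x − λ)^{k_λ}
where k_λ is the size of the *largest* Jordan block for λ (equivalently, the smallest k with (A − λI)^k v = 0 for every generalised eigenvector v of λ).

  λ = 2: largest Jordan block has size 3, contributing (x − 2)^3

So m_A(x) = (x - 2)^3 = x^3 - 6*x^2 + 12*x - 8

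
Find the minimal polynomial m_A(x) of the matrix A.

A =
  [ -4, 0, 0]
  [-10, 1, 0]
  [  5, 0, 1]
x^2 + 3*x - 4

The characteristic polynomial is χ_A(x) = (x - 1)^2*(x + 4), so the eigenvalues are known. The minimal polynomial is
  m_A(x) = Π_λ (x − λ)^{k_λ}
where k_λ is the size of the *largest* Jordan block for λ (equivalently, the smallest k with (A − λI)^k v = 0 for every generalised eigenvector v of λ).

  λ = -4: largest Jordan block has size 1, contributing (x + 4)
  λ = 1: largest Jordan block has size 1, contributing (x − 1)

So m_A(x) = (x - 1)*(x + 4) = x^2 + 3*x - 4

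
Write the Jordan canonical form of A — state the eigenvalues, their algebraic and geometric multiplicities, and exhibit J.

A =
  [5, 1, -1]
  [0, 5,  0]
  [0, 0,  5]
J_2(5) ⊕ J_1(5)

The characteristic polynomial is
  det(x·I − A) = x^3 - 15*x^2 + 75*x - 125 = (x - 5)^3

Eigenvalues and multiplicities (the geometric multiplicity of λ is n − rank(A − λI), which equals the number of Jordan blocks for λ):
  λ = 5: algebraic multiplicity = 3, geometric multiplicity = 2

Determining the block sizes for each eigenvalue:
  λ = 5: 2 blocks summing to 3 forces exactly one block of size 2 and the rest size 1 → block sizes [2, 1]

Assembling the blocks gives a Jordan form
J =
  [5, 1, 0]
  [0, 5, 0]
  [0, 0, 5]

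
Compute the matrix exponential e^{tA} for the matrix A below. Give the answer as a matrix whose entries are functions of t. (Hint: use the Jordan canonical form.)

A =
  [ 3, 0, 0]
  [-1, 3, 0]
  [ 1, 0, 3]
e^{tA} =
  [exp(3*t), 0, 0]
  [-t*exp(3*t), exp(3*t), 0]
  [t*exp(3*t), 0, exp(3*t)]

Strategy: write A = P · J · P⁻¹ where J is a Jordan canonical form, so e^{tA} = P · e^{tJ} · P⁻¹, and e^{tJ} can be computed block-by-block.

A has Jordan form
J =
  [3, 1, 0]
  [0, 3, 0]
  [0, 0, 3]
(up to reordering of blocks).

Per-block formulas:
  For a 2×2 Jordan block J_2(3): exp(t · J_2(3)) = e^(3t)·(I + t·N), where N is the 2×2 nilpotent shift.
  For a 1×1 block at λ = 3: exp(t · [3]) = [e^(3t)].

After assembling e^{tJ} and conjugating by P, we get:

e^{tA} =
  [exp(3*t), 0, 0]
  [-t*exp(3*t), exp(3*t), 0]
  [t*exp(3*t), 0, exp(3*t)]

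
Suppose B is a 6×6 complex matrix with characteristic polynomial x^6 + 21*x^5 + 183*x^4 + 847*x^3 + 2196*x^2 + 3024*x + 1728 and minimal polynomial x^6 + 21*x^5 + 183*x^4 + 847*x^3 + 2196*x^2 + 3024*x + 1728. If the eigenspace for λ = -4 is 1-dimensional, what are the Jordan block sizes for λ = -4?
Block sizes for λ = -4: [3]

Step 1 — from the characteristic polynomial, algebraic multiplicity of λ = -4 is 3. From dim ker(B − (-4)·I) = 1, there are exactly 1 Jordan blocks for λ = -4.
Step 2 — from the minimal polynomial, the factor (x + 4)^3 tells us the largest block for λ = -4 has size 3.
Step 3 — with total size 3, 1 blocks, and largest block 3, the block sizes (in nonincreasing order) are [3].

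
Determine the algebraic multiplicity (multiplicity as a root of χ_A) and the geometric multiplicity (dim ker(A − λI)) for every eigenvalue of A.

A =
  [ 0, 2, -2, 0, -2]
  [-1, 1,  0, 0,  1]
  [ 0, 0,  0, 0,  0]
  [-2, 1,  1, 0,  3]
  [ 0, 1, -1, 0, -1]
λ = 0: alg = 5, geom = 3

Step 1 — factor the characteristic polynomial to read off the algebraic multiplicities:
  χ_A(x) = x^5

Step 2 — compute geometric multiplicities via the rank-nullity identity g(λ) = n − rank(A − λI):
  rank(A − (0)·I) = 2, so dim ker(A − (0)·I) = n − 2 = 3

Summary:
  λ = 0: algebraic multiplicity = 5, geometric multiplicity = 3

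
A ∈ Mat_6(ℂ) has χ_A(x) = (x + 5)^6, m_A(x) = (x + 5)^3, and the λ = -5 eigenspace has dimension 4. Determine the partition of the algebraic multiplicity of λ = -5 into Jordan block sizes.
Block sizes for λ = -5: [3, 1, 1, 1]

Step 1 — from the characteristic polynomial, algebraic multiplicity of λ = -5 is 6. From dim ker(A − (-5)·I) = 4, there are exactly 4 Jordan blocks for λ = -5.
Step 2 — from the minimal polynomial, the factor (x + 5)^3 tells us the largest block for λ = -5 has size 3.
Step 3 — with total size 6, 4 blocks, and largest block 3, the block sizes (in nonincreasing order) are [3, 1, 1, 1].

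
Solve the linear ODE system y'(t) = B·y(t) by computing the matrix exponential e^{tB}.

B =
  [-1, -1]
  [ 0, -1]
e^{tB} =
  [exp(-t), -t*exp(-t)]
  [0, exp(-t)]

Strategy: write B = P · J · P⁻¹ where J is a Jordan canonical form, so e^{tB} = P · e^{tJ} · P⁻¹, and e^{tJ} can be computed block-by-block.

B has Jordan form
J =
  [-1,  1]
  [ 0, -1]
(up to reordering of blocks).

Per-block formulas:
  For a 2×2 Jordan block J_2(-1): exp(t · J_2(-1)) = e^(-1t)·(I + t·N), where N is the 2×2 nilpotent shift.

After assembling e^{tJ} and conjugating by P, we get:

e^{tB} =
  [exp(-t), -t*exp(-t)]
  [0, exp(-t)]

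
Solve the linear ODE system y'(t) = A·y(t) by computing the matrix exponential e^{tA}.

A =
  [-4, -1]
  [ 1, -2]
e^{tA} =
  [-t*exp(-3*t) + exp(-3*t), -t*exp(-3*t)]
  [t*exp(-3*t), t*exp(-3*t) + exp(-3*t)]

Strategy: write A = P · J · P⁻¹ where J is a Jordan canonical form, so e^{tA} = P · e^{tJ} · P⁻¹, and e^{tJ} can be computed block-by-block.

A has Jordan form
J =
  [-3,  1]
  [ 0, -3]
(up to reordering of blocks).

Per-block formulas:
  For a 2×2 Jordan block J_2(-3): exp(t · J_2(-3)) = e^(-3t)·(I + t·N), where N is the 2×2 nilpotent shift.

After assembling e^{tJ} and conjugating by P, we get:

e^{tA} =
  [-t*exp(-3*t) + exp(-3*t), -t*exp(-3*t)]
  [t*exp(-3*t), t*exp(-3*t) + exp(-3*t)]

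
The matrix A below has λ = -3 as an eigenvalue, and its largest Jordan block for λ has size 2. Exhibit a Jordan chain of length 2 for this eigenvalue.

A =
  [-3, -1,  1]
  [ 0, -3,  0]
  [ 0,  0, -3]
A Jordan chain for λ = -3 of length 2:
v_1 = (-1, 0, 0)ᵀ
v_2 = (0, 1, 0)ᵀ

Let N = A − (-3)·I. We want v_2 with N^2 v_2 = 0 but N^1 v_2 ≠ 0; then v_{j-1} := N · v_j for j = 2, …, 2.

Pick v_2 = (0, 1, 0)ᵀ.
Then v_1 = N · v_2 = (-1, 0, 0)ᵀ.

Sanity check: (A − (-3)·I) v_1 = (0, 0, 0)ᵀ = 0. ✓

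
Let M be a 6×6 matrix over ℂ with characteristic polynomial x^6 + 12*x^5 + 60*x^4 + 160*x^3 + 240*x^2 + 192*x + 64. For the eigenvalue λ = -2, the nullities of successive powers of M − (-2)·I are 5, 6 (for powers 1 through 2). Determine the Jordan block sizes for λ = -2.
Block sizes for λ = -2: [2, 1, 1, 1, 1]

From the dimensions of kernels of powers, the number of Jordan blocks of size at least j is d_j − d_{j−1} where d_j = dim ker(N^j) (with d_0 = 0). Computing the differences gives [5, 1].
The number of blocks of size exactly k is (#blocks of size ≥ k) − (#blocks of size ≥ k + 1), so the partition is: 4 block(s) of size 1, 1 block(s) of size 2.
In nonincreasing order the block sizes are [2, 1, 1, 1, 1].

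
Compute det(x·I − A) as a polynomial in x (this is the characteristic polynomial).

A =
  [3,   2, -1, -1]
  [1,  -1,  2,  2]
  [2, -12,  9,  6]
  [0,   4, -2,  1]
x^4 - 12*x^3 + 54*x^2 - 108*x + 81

Expanding det(x·I − A) (e.g. by cofactor expansion or by noting that A is similar to its Jordan form J, which has the same characteristic polynomial as A) gives
  χ_A(x) = x^4 - 12*x^3 + 54*x^2 - 108*x + 81
which factors as (x - 3)^4. The eigenvalues (with algebraic multiplicities) are λ = 3 with multiplicity 4.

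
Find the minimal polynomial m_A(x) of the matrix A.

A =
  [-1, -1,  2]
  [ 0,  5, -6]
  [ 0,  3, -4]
x^3 - 3*x - 2

The characteristic polynomial is χ_A(x) = (x - 2)*(x + 1)^2, so the eigenvalues are known. The minimal polynomial is
  m_A(x) = Π_λ (x − λ)^{k_λ}
where k_λ is the size of the *largest* Jordan block for λ (equivalently, the smallest k with (A − λI)^k v = 0 for every generalised eigenvector v of λ).

  λ = -1: largest Jordan block has size 2, contributing (x + 1)^2
  λ = 2: largest Jordan block has size 1, contributing (x − 2)

So m_A(x) = (x - 2)*(x + 1)^2 = x^3 - 3*x - 2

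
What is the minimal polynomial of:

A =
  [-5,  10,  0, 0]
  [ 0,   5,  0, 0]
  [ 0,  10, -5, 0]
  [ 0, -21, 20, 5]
x^3 - 5*x^2 - 25*x + 125

The characteristic polynomial is χ_A(x) = (x - 5)^2*(x + 5)^2, so the eigenvalues are known. The minimal polynomial is
  m_A(x) = Π_λ (x − λ)^{k_λ}
where k_λ is the size of the *largest* Jordan block for λ (equivalently, the smallest k with (A − λI)^k v = 0 for every generalised eigenvector v of λ).

  λ = -5: largest Jordan block has size 1, contributing (x + 5)
  λ = 5: largest Jordan block has size 2, contributing (x − 5)^2

So m_A(x) = (x - 5)^2*(x + 5) = x^3 - 5*x^2 - 25*x + 125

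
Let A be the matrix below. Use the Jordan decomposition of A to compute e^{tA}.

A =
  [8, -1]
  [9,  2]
e^{tA} =
  [3*t*exp(5*t) + exp(5*t), -t*exp(5*t)]
  [9*t*exp(5*t), -3*t*exp(5*t) + exp(5*t)]

Strategy: write A = P · J · P⁻¹ where J is a Jordan canonical form, so e^{tA} = P · e^{tJ} · P⁻¹, and e^{tJ} can be computed block-by-block.

A has Jordan form
J =
  [5, 1]
  [0, 5]
(up to reordering of blocks).

Per-block formulas:
  For a 2×2 Jordan block J_2(5): exp(t · J_2(5)) = e^(5t)·(I + t·N), where N is the 2×2 nilpotent shift.

After assembling e^{tJ} and conjugating by P, we get:

e^{tA} =
  [3*t*exp(5*t) + exp(5*t), -t*exp(5*t)]
  [9*t*exp(5*t), -3*t*exp(5*t) + exp(5*t)]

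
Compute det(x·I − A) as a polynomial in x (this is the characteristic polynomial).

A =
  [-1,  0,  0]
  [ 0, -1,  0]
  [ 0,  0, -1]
x^3 + 3*x^2 + 3*x + 1

Expanding det(x·I − A) (e.g. by cofactor expansion or by noting that A is similar to its Jordan form J, which has the same characteristic polynomial as A) gives
  χ_A(x) = x^3 + 3*x^2 + 3*x + 1
which factors as (x + 1)^3. The eigenvalues (with algebraic multiplicities) are λ = -1 with multiplicity 3.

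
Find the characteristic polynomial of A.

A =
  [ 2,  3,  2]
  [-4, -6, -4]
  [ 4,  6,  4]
x^3

Expanding det(x·I − A) (e.g. by cofactor expansion or by noting that A is similar to its Jordan form J, which has the same characteristic polynomial as A) gives
  χ_A(x) = x^3
which factors as x^3. The eigenvalues (with algebraic multiplicities) are λ = 0 with multiplicity 3.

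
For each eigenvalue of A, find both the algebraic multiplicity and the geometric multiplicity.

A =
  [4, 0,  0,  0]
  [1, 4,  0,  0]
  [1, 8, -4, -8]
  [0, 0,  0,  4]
λ = -4: alg = 1, geom = 1; λ = 4: alg = 3, geom = 2

Step 1 — factor the characteristic polynomial to read off the algebraic multiplicities:
  χ_A(x) = (x - 4)^3*(x + 4)

Step 2 — compute geometric multiplicities via the rank-nullity identity g(λ) = n − rank(A − λI):
  rank(A − (-4)·I) = 3, so dim ker(A − (-4)·I) = n − 3 = 1
  rank(A − (4)·I) = 2, so dim ker(A − (4)·I) = n − 2 = 2

Summary:
  λ = -4: algebraic multiplicity = 1, geometric multiplicity = 1
  λ = 4: algebraic multiplicity = 3, geometric multiplicity = 2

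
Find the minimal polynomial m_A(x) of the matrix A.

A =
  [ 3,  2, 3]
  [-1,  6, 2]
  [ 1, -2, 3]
x^3 - 12*x^2 + 48*x - 64

The characteristic polynomial is χ_A(x) = (x - 4)^3, so the eigenvalues are known. The minimal polynomial is
  m_A(x) = Π_λ (x − λ)^{k_λ}
where k_λ is the size of the *largest* Jordan block for λ (equivalently, the smallest k with (A − λI)^k v = 0 for every generalised eigenvector v of λ).

  λ = 4: largest Jordan block has size 3, contributing (x − 4)^3

So m_A(x) = (x - 4)^3 = x^3 - 12*x^2 + 48*x - 64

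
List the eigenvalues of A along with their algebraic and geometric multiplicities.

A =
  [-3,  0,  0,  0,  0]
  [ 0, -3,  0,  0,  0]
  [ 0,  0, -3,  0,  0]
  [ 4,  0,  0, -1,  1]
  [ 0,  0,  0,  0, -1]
λ = -3: alg = 3, geom = 3; λ = -1: alg = 2, geom = 1

Step 1 — factor the characteristic polynomial to read off the algebraic multiplicities:
  χ_A(x) = (x + 1)^2*(x + 3)^3

Step 2 — compute geometric multiplicities via the rank-nullity identity g(λ) = n − rank(A − λI):
  rank(A − (-3)·I) = 2, so dim ker(A − (-3)·I) = n − 2 = 3
  rank(A − (-1)·I) = 4, so dim ker(A − (-1)·I) = n − 4 = 1

Summary:
  λ = -3: algebraic multiplicity = 3, geometric multiplicity = 3
  λ = -1: algebraic multiplicity = 2, geometric multiplicity = 1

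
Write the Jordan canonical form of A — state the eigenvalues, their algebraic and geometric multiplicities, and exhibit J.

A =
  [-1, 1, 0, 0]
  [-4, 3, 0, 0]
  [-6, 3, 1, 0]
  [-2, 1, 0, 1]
J_2(1) ⊕ J_1(1) ⊕ J_1(1)

The characteristic polynomial is
  det(x·I − A) = x^4 - 4*x^3 + 6*x^2 - 4*x + 1 = (x - 1)^4

Eigenvalues and multiplicities (the geometric multiplicity of λ is n − rank(A − λI), which equals the number of Jordan blocks for λ):
  λ = 1: algebraic multiplicity = 4, geometric multiplicity = 3

Determining the block sizes for each eigenvalue:
  λ = 1: 3 blocks summing to 4 forces exactly one block of size 2 and the rest size 1 → block sizes [2, 1, 1]

Assembling the blocks gives a Jordan form
J =
  [1, 1, 0, 0]
  [0, 1, 0, 0]
  [0, 0, 1, 0]
  [0, 0, 0, 1]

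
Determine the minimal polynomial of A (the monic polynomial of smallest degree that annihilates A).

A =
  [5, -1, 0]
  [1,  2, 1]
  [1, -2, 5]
x^3 - 12*x^2 + 48*x - 64

The characteristic polynomial is χ_A(x) = (x - 4)^3, so the eigenvalues are known. The minimal polynomial is
  m_A(x) = Π_λ (x − λ)^{k_λ}
where k_λ is the size of the *largest* Jordan block for λ (equivalently, the smallest k with (A − λI)^k v = 0 for every generalised eigenvector v of λ).

  λ = 4: largest Jordan block has size 3, contributing (x − 4)^3

So m_A(x) = (x - 4)^3 = x^3 - 12*x^2 + 48*x - 64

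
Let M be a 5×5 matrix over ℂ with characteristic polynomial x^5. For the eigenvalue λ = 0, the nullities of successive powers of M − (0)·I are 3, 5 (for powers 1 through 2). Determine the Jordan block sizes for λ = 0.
Block sizes for λ = 0: [2, 2, 1]

From the dimensions of kernels of powers, the number of Jordan blocks of size at least j is d_j − d_{j−1} where d_j = dim ker(N^j) (with d_0 = 0). Computing the differences gives [3, 2].
The number of blocks of size exactly k is (#blocks of size ≥ k) − (#blocks of size ≥ k + 1), so the partition is: 1 block(s) of size 1, 2 block(s) of size 2.
In nonincreasing order the block sizes are [2, 2, 1].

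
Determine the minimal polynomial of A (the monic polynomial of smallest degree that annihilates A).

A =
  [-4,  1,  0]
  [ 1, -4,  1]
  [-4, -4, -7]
x^3 + 15*x^2 + 75*x + 125

The characteristic polynomial is χ_A(x) = (x + 5)^3, so the eigenvalues are known. The minimal polynomial is
  m_A(x) = Π_λ (x − λ)^{k_λ}
where k_λ is the size of the *largest* Jordan block for λ (equivalently, the smallest k with (A − λI)^k v = 0 for every generalised eigenvector v of λ).

  λ = -5: largest Jordan block has size 3, contributing (x + 5)^3

So m_A(x) = (x + 5)^3 = x^3 + 15*x^2 + 75*x + 125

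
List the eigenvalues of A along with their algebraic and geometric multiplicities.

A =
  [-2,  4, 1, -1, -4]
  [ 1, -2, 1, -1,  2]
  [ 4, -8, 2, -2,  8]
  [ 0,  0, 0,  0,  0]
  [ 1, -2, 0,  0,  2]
λ = 0: alg = 5, geom = 3

Step 1 — factor the characteristic polynomial to read off the algebraic multiplicities:
  χ_A(x) = x^5

Step 2 — compute geometric multiplicities via the rank-nullity identity g(λ) = n − rank(A − λI):
  rank(A − (0)·I) = 2, so dim ker(A − (0)·I) = n − 2 = 3

Summary:
  λ = 0: algebraic multiplicity = 5, geometric multiplicity = 3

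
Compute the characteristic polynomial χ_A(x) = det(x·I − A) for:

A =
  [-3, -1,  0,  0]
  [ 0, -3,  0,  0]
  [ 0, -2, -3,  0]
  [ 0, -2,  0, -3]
x^4 + 12*x^3 + 54*x^2 + 108*x + 81

Expanding det(x·I − A) (e.g. by cofactor expansion or by noting that A is similar to its Jordan form J, which has the same characteristic polynomial as A) gives
  χ_A(x) = x^4 + 12*x^3 + 54*x^2 + 108*x + 81
which factors as (x + 3)^4. The eigenvalues (with algebraic multiplicities) are λ = -3 with multiplicity 4.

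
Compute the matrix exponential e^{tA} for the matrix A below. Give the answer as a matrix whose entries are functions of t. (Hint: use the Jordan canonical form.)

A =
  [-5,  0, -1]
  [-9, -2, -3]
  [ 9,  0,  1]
e^{tA} =
  [-3*t*exp(-2*t) + exp(-2*t), 0, -t*exp(-2*t)]
  [-9*t*exp(-2*t), exp(-2*t), -3*t*exp(-2*t)]
  [9*t*exp(-2*t), 0, 3*t*exp(-2*t) + exp(-2*t)]

Strategy: write A = P · J · P⁻¹ where J is a Jordan canonical form, so e^{tA} = P · e^{tJ} · P⁻¹, and e^{tJ} can be computed block-by-block.

A has Jordan form
J =
  [-2,  1,  0]
  [ 0, -2,  0]
  [ 0,  0, -2]
(up to reordering of blocks).

Per-block formulas:
  For a 2×2 Jordan block J_2(-2): exp(t · J_2(-2)) = e^(-2t)·(I + t·N), where N is the 2×2 nilpotent shift.
  For a 1×1 block at λ = -2: exp(t · [-2]) = [e^(-2t)].

After assembling e^{tJ} and conjugating by P, we get:

e^{tA} =
  [-3*t*exp(-2*t) + exp(-2*t), 0, -t*exp(-2*t)]
  [-9*t*exp(-2*t), exp(-2*t), -3*t*exp(-2*t)]
  [9*t*exp(-2*t), 0, 3*t*exp(-2*t) + exp(-2*t)]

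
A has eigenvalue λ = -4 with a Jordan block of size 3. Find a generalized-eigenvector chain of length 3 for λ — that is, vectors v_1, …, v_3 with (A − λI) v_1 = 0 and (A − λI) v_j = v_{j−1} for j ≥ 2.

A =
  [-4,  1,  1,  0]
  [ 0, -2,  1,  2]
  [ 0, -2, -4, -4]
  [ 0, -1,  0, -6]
A Jordan chain for λ = -4 of length 3:
v_1 = (1, 2, -2, -1)ᵀ
v_2 = (1, 1, 0, 0)ᵀ
v_3 = (0, 0, 1, 0)ᵀ

Let N = A − (-4)·I. We want v_3 with N^3 v_3 = 0 but N^2 v_3 ≠ 0; then v_{j-1} := N · v_j for j = 3, …, 2.

Pick v_3 = (0, 0, 1, 0)ᵀ.
Then v_2 = N · v_3 = (1, 1, 0, 0)ᵀ.
Then v_1 = N · v_2 = (1, 2, -2, -1)ᵀ.

Sanity check: (A − (-4)·I) v_1 = (0, 0, 0, 0)ᵀ = 0. ✓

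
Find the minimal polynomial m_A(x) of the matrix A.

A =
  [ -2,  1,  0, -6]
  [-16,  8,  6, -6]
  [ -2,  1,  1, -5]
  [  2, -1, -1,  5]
x^4 - 12*x^3 + 36*x^2

The characteristic polynomial is χ_A(x) = x^2*(x - 6)^2, so the eigenvalues are known. The minimal polynomial is
  m_A(x) = Π_λ (x − λ)^{k_λ}
where k_λ is the size of the *largest* Jordan block for λ (equivalently, the smallest k with (A − λI)^k v = 0 for every generalised eigenvector v of λ).

  λ = 0: largest Jordan block has size 2, contributing (x − 0)^2
  λ = 6: largest Jordan block has size 2, contributing (x − 6)^2

So m_A(x) = x^2*(x - 6)^2 = x^4 - 12*x^3 + 36*x^2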